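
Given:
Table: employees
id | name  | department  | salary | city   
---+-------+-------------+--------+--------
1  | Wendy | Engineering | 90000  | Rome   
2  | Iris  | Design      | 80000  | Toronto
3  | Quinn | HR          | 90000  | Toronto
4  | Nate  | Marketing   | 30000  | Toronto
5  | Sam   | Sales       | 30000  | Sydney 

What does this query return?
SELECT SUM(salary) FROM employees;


SUM(salary) = 90000 + 80000 + 90000 + 30000 + 30000 = 320000

320000


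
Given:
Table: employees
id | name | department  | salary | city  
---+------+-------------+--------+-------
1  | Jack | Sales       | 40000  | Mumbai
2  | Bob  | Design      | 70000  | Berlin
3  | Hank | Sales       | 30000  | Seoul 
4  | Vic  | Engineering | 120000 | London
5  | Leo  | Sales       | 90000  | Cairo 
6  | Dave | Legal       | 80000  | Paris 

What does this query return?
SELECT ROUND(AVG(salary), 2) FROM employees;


SUM(salary) = 430000
COUNT = 6
ROUND(AVG, 2) = ROUND(430000 / 6, 2) = 71666.67

71666.67


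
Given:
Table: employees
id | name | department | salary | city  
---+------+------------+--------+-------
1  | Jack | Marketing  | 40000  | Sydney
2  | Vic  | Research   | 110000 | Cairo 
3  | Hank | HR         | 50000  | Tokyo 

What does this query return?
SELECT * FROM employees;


SELECT * returns all 3 rows with all columns

3 rows:
1, Jack, Marketing, 40000, Sydney
2, Vic, Research, 110000, Cairo
3, Hank, HR, 50000, Tokyo


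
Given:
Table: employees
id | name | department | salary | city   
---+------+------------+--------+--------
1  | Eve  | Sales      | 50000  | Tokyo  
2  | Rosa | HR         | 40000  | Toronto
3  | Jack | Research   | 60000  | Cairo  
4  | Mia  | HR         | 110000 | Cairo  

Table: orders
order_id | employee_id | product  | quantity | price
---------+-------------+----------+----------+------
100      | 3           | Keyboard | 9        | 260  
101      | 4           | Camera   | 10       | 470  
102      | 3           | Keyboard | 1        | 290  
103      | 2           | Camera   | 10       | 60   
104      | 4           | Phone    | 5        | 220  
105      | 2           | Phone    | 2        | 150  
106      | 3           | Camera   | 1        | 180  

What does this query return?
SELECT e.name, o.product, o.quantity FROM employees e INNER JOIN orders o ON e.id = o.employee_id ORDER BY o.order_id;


Joining employees.id = orders.employee_id:
  employee Jack (id=3) -> order Keyboard
  employee Mia (id=4) -> order Camera
  employee Jack (id=3) -> order Keyboard
  employee Rosa (id=2) -> order Camera
  employee Mia (id=4) -> order Phone
  employee Rosa (id=2) -> order Phone
  employee Jack (id=3) -> order Camera


7 rows:
Jack, Keyboard, 9
Mia, Camera, 10
Jack, Keyboard, 1
Rosa, Camera, 10
Mia, Phone, 5
Rosa, Phone, 2
Jack, Camera, 1


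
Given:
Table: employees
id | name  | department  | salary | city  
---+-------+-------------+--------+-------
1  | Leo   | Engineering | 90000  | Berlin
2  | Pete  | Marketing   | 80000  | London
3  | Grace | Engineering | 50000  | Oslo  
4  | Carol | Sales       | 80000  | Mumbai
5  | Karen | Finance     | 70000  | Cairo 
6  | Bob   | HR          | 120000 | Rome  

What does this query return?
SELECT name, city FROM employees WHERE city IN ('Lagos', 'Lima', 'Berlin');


Filtering: city IN ('Lagos', 'Lima', 'Berlin')
Matching: 1 rows

1 rows:
Leo, Berlin


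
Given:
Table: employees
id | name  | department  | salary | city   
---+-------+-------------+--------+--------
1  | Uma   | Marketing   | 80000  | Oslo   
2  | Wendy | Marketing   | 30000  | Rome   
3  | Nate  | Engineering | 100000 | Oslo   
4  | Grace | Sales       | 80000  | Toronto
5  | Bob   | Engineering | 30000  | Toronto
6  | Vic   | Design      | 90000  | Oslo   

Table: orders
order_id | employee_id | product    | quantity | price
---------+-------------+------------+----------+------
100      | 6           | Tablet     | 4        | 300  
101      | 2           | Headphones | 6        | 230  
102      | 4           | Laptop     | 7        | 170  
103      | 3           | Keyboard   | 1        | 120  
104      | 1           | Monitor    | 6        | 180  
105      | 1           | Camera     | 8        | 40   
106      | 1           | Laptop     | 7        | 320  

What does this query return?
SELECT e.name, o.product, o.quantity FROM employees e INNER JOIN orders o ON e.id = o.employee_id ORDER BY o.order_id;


Joining employees.id = orders.employee_id:
  employee Vic (id=6) -> order Tablet
  employee Wendy (id=2) -> order Headphones
  employee Grace (id=4) -> order Laptop
  employee Nate (id=3) -> order Keyboard
  employee Uma (id=1) -> order Monitor
  employee Uma (id=1) -> order Camera
  employee Uma (id=1) -> order Laptop


7 rows:
Vic, Tablet, 4
Wendy, Headphones, 6
Grace, Laptop, 7
Nate, Keyboard, 1
Uma, Monitor, 6
Uma, Camera, 8
Uma, Laptop, 7


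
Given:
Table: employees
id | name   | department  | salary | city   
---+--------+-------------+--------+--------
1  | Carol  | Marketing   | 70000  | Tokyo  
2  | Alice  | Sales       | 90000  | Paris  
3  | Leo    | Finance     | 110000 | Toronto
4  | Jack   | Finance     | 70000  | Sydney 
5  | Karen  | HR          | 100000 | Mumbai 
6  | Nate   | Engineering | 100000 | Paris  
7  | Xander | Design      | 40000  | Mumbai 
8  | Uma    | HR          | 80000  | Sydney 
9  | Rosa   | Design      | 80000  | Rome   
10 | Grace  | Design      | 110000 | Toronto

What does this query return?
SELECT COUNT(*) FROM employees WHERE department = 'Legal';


Counting rows where department = 'Legal'


0


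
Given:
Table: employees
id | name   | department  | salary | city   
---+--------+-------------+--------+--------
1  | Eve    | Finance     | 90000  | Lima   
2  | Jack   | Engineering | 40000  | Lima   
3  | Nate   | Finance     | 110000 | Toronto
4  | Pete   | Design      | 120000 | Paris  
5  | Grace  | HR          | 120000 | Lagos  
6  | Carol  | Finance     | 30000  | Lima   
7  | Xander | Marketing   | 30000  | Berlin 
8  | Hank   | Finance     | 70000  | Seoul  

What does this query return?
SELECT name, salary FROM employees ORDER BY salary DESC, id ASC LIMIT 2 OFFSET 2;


Sort by salary DESC (id ASC tiebreak), then skip 2 and take 2
Rows 3 through 4

2 rows:
Nate, 110000
Eve, 90000


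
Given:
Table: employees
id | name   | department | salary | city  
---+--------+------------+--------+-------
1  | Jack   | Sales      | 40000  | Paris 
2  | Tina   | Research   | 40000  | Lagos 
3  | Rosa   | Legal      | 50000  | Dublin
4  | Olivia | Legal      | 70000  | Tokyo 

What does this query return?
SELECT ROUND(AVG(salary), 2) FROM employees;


SUM(salary) = 200000
COUNT = 4
ROUND(AVG, 2) = ROUND(200000 / 4, 2) = 50000.0

50000.0


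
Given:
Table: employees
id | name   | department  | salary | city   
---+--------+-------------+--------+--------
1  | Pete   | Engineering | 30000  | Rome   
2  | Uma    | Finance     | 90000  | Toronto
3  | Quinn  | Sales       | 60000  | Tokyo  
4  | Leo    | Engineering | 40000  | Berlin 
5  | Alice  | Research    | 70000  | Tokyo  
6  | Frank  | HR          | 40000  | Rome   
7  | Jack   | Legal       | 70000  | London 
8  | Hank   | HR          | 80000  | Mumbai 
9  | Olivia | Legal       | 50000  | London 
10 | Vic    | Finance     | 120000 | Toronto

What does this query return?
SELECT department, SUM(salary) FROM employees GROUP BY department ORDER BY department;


Summing salary within each department:
  Engineering: 30000 + 40000 = 70000
  Finance: 90000 + 120000 = 210000
  HR: 40000 + 80000 = 120000
  Legal: 70000 + 50000 = 120000
  Research: 70000 = 70000
  Sales: 60000 = 60000


6 groups:
Engineering, 70000
Finance, 210000
HR, 120000
Legal, 120000
Research, 70000
Sales, 60000


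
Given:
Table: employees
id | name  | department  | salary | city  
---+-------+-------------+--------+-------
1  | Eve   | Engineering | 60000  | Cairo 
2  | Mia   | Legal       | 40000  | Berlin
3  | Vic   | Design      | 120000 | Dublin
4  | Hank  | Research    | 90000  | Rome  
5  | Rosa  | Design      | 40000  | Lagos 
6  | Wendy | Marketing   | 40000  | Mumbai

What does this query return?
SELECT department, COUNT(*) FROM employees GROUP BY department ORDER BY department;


Assigning each row to its department group:
  Eve -> Engineering
  Mia -> Legal
  Vic -> Design
  Hank -> Research
  Rosa -> Design
  Wendy -> Marketing


5 groups:
Design, 2
Engineering, 1
Legal, 1
Marketing, 1
Research, 1


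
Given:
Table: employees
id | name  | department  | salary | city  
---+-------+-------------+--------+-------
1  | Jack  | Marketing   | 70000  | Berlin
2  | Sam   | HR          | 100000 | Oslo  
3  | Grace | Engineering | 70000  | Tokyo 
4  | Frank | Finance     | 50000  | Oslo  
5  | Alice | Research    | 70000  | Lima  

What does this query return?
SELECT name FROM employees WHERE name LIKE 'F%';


LIKE 'F%' matches names starting with 'F'
Matching: 1

1 rows:
Frank


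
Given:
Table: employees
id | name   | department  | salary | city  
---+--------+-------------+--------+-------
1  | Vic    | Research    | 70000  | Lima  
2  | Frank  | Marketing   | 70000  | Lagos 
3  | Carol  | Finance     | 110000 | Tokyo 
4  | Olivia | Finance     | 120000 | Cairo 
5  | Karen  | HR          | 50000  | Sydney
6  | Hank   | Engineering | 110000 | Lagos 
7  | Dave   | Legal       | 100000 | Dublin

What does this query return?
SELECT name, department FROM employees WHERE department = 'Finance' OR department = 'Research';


Filtering: department = 'Finance' OR 'Research'
Matching: 3 rows

3 rows:
Vic, Research
Carol, Finance
Olivia, Finance


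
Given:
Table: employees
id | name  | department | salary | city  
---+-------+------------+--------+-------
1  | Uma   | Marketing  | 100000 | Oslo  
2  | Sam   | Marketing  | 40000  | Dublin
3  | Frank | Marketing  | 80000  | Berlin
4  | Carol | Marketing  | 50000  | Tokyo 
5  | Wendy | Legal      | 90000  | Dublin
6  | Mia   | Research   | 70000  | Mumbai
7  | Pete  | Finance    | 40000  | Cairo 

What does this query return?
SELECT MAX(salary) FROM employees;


Salaries: 100000, 40000, 80000, 50000, 90000, 70000, 40000
MAX = 100000

100000


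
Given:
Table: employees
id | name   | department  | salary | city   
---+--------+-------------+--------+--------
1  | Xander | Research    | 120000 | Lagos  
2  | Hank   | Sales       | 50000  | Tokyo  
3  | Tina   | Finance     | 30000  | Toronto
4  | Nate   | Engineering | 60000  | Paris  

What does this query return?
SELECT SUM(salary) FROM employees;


SUM(salary) = 120000 + 50000 + 30000 + 60000 = 260000

260000


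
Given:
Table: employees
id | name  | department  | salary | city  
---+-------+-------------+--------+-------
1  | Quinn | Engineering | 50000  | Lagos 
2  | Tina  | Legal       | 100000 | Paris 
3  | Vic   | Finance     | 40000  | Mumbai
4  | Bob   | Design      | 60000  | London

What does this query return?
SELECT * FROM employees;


SELECT * returns all 4 rows with all columns

4 rows:
1, Quinn, Engineering, 50000, Lagos
2, Tina, Legal, 100000, Paris
3, Vic, Finance, 40000, Mumbai
4, Bob, Design, 60000, London


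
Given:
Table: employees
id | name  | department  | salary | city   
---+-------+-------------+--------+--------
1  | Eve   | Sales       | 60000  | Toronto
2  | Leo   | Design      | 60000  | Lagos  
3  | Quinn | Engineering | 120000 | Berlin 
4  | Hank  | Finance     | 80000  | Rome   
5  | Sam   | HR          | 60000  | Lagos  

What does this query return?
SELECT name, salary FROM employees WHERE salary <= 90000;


Filtering: salary <= 90000
Matching: 4 rows

4 rows:
Eve, 60000
Leo, 60000
Hank, 80000
Sam, 60000


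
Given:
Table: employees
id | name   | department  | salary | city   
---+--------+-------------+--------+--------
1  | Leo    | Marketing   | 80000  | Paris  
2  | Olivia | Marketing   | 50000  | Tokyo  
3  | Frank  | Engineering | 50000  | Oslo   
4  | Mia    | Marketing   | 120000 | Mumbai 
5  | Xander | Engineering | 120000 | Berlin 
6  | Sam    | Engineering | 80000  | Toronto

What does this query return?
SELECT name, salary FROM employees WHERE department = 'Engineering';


Filtering: department = 'Engineering'
Matching rows: 3

3 rows:
Frank, 50000
Xander, 120000
Sam, 80000


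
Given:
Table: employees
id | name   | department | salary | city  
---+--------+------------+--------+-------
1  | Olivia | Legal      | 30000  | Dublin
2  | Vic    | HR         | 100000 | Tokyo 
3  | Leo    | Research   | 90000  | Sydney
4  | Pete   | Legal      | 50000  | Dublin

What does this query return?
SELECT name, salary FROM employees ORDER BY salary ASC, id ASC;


Sorting by salary ASC, then id ASC for ties

4 rows:
Olivia, 30000
Pete, 50000
Leo, 90000
Vic, 100000


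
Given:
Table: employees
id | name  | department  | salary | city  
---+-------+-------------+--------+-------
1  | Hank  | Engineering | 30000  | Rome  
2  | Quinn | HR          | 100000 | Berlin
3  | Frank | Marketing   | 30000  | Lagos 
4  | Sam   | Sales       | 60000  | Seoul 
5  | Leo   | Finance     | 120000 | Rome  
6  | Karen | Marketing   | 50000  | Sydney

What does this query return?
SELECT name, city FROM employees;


Projecting columns: name, city

6 rows:
Hank, Rome
Quinn, Berlin
Frank, Lagos
Sam, Seoul
Leo, Rome
Karen, Sydney


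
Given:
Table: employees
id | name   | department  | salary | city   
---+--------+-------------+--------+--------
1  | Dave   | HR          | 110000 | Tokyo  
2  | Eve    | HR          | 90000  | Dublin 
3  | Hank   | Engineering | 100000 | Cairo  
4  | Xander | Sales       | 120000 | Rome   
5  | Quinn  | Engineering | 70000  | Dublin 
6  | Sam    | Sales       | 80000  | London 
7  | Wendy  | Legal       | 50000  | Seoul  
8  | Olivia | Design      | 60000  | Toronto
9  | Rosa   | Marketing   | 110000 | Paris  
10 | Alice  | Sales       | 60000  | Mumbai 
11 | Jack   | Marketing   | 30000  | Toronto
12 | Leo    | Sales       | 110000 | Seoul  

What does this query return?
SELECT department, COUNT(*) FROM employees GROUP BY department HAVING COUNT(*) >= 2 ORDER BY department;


Groups with count >= 2:
  Engineering: 2 -> PASS
  HR: 2 -> PASS
  Marketing: 2 -> PASS
  Sales: 4 -> PASS
  Design: 1 -> filtered out
  Legal: 1 -> filtered out


4 groups:
Engineering, 2
HR, 2
Marketing, 2
Sales, 4


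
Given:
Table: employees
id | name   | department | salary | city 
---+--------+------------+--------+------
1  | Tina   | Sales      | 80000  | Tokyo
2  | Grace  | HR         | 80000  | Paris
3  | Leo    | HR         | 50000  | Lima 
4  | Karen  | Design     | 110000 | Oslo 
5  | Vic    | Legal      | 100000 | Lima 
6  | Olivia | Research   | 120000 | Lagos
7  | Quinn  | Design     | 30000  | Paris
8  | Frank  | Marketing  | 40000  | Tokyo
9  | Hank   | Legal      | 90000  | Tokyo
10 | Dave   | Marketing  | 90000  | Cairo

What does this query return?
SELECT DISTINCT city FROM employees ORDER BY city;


All 'city' values (row order): Tokyo, Paris, Lima, Oslo, Lima, Lagos, Paris, Tokyo, Tokyo, Cairo
Removing duplicates leaves 6 unique value(s).

6 values:
Cairo
Lagos
Lima
Oslo
Paris
Tokyo


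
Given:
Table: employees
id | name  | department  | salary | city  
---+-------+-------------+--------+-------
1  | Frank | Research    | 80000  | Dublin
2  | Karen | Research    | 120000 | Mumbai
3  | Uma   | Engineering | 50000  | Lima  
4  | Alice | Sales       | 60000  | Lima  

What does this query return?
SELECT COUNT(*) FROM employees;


COUNT(*) counts all rows

4


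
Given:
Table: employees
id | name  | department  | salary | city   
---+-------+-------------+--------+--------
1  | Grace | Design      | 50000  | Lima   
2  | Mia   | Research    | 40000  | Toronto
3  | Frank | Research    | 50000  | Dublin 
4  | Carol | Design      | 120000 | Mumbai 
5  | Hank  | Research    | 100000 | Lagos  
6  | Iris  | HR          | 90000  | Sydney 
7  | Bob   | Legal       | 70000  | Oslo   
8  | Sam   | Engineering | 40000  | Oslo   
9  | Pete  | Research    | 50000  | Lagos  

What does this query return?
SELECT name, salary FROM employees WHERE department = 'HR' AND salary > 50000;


Filtering: department = 'HR' AND salary > 50000
Matching: 1 rows

1 rows:
Iris, 90000


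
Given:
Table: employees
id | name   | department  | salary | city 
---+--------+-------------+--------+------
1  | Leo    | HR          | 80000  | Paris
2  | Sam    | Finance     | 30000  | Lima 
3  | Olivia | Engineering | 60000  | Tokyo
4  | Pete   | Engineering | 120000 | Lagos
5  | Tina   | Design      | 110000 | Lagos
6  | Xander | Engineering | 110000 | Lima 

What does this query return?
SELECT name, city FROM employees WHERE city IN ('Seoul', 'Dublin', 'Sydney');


Filtering: city IN ('Seoul', 'Dublin', 'Sydney')
Matching: 0 rows

Empty result set (0 rows)


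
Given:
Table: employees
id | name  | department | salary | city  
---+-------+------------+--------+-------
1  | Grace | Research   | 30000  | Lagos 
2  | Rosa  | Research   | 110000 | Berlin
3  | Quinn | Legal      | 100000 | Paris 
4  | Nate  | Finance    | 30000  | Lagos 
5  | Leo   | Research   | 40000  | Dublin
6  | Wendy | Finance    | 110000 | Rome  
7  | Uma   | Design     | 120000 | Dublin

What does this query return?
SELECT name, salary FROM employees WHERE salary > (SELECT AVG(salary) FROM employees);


Subquery: AVG(salary) = 77142.86
Filtering: salary > 77142.86
  Rosa (110000) -> MATCH
  Quinn (100000) -> MATCH
  Wendy (110000) -> MATCH
  Uma (120000) -> MATCH


4 rows:
Rosa, 110000
Quinn, 100000
Wendy, 110000
Uma, 120000


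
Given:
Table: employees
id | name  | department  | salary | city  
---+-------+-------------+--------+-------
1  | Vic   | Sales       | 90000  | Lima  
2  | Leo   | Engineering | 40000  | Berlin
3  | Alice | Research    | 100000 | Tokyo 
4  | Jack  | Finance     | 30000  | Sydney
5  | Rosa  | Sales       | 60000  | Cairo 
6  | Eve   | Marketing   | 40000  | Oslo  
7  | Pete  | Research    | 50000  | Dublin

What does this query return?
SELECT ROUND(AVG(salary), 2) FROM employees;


SUM(salary) = 410000
COUNT = 7
ROUND(AVG, 2) = ROUND(410000 / 7, 2) = 58571.43

58571.43


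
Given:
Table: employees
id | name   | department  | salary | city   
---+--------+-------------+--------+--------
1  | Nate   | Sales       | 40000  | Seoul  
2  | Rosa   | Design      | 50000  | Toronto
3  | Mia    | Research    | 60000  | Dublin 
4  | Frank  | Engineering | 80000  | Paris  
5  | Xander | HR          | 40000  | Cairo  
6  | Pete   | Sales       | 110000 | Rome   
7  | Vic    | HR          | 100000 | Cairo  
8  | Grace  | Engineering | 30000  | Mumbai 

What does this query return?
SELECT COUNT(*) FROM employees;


COUNT(*) counts all rows

8


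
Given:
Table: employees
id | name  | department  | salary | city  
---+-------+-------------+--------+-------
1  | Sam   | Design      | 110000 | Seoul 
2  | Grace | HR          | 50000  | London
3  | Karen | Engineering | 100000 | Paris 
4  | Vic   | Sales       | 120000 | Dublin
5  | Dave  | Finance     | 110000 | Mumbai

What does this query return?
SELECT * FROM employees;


SELECT * returns all 5 rows with all columns

5 rows:
1, Sam, Design, 110000, Seoul
2, Grace, HR, 50000, London
3, Karen, Engineering, 100000, Paris
4, Vic, Sales, 120000, Dublin
5, Dave, Finance, 110000, Mumbai


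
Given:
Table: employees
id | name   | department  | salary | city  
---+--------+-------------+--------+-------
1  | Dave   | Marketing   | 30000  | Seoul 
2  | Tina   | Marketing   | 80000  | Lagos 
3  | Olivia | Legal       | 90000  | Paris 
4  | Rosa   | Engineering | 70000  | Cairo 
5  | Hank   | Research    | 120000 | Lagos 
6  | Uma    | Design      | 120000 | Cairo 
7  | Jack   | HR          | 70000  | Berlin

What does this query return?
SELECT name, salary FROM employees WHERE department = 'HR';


Filtering: department = 'HR'
Matching rows: 1

1 rows:
Jack, 70000


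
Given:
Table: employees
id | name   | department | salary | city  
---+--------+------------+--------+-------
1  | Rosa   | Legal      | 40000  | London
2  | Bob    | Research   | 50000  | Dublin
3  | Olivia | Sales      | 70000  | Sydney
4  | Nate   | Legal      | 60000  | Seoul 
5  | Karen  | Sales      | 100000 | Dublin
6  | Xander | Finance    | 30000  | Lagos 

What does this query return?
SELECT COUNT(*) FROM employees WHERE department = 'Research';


Counting rows where department = 'Research'
  Bob -> MATCH


1


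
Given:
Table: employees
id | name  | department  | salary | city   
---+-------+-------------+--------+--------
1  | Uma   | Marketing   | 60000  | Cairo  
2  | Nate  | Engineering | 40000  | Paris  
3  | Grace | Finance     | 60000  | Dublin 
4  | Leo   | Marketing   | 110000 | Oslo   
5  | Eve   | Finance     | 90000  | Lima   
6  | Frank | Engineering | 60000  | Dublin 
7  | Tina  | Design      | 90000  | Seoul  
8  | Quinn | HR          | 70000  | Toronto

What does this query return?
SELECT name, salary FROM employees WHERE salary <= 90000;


Filtering: salary <= 90000
Matching: 7 rows

7 rows:
Uma, 60000
Nate, 40000
Grace, 60000
Eve, 90000
Frank, 60000
Tina, 90000
Quinn, 70000


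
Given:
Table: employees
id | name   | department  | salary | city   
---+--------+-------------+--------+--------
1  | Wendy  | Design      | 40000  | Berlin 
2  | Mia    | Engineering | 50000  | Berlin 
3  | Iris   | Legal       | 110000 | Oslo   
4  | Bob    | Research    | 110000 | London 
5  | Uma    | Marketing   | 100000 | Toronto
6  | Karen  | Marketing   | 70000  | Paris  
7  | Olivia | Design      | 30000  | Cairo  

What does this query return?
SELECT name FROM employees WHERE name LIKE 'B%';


LIKE 'B%' matches names starting with 'B'
Matching: 1

1 rows:
Bob


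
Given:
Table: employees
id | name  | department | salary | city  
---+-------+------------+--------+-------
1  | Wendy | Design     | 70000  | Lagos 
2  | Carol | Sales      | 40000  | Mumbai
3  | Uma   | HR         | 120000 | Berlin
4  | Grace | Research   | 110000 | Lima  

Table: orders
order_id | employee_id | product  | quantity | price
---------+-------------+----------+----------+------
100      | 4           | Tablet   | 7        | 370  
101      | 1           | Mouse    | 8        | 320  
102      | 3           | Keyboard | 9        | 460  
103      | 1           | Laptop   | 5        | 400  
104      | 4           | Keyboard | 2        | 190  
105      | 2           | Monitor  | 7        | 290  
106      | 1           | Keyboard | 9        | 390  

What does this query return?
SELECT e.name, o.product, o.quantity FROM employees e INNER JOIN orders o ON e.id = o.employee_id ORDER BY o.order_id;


Joining employees.id = orders.employee_id:
  employee Grace (id=4) -> order Tablet
  employee Wendy (id=1) -> order Mouse
  employee Uma (id=3) -> order Keyboard
  employee Wendy (id=1) -> order Laptop
  employee Grace (id=4) -> order Keyboard
  employee Carol (id=2) -> order Monitor
  employee Wendy (id=1) -> order Keyboard


7 rows:
Grace, Tablet, 7
Wendy, Mouse, 8
Uma, Keyboard, 9
Wendy, Laptop, 5
Grace, Keyboard, 2
Carol, Monitor, 7
Wendy, Keyboard, 9


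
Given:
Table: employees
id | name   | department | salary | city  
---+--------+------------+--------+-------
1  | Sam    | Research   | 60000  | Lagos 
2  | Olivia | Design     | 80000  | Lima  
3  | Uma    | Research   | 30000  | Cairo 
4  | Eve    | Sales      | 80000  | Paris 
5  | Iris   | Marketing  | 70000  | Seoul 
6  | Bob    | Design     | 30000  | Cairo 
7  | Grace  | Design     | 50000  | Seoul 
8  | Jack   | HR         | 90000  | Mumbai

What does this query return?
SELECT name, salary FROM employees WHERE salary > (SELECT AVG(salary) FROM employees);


Subquery: AVG(salary) = 61250.0
Filtering: salary > 61250.0
  Olivia (80000) -> MATCH
  Eve (80000) -> MATCH
  Iris (70000) -> MATCH
  Jack (90000) -> MATCH


4 rows:
Olivia, 80000
Eve, 80000
Iris, 70000
Jack, 90000


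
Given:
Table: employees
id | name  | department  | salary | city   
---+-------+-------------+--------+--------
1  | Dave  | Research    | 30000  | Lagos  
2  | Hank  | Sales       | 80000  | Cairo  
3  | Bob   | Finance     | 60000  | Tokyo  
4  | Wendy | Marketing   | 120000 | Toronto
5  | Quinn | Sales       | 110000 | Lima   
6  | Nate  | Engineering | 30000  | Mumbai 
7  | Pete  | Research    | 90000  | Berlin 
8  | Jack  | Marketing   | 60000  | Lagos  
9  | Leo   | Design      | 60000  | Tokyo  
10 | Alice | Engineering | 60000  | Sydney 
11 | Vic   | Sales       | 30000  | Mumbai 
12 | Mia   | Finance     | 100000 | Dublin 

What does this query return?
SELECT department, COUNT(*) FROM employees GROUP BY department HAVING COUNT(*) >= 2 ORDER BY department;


Groups with count >= 2:
  Engineering: 2 -> PASS
  Finance: 2 -> PASS
  Marketing: 2 -> PASS
  Research: 2 -> PASS
  Sales: 3 -> PASS
  Design: 1 -> filtered out


5 groups:
Engineering, 2
Finance, 2
Marketing, 2
Research, 2
Sales, 3


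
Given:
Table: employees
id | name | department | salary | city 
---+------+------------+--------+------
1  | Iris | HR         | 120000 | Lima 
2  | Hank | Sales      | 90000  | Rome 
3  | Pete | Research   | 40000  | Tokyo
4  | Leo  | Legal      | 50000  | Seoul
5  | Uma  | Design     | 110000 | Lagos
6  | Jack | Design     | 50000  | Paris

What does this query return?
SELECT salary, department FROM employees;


Projecting columns: salary, department

6 rows:
120000, HR
90000, Sales
40000, Research
50000, Legal
110000, Design
50000, Design


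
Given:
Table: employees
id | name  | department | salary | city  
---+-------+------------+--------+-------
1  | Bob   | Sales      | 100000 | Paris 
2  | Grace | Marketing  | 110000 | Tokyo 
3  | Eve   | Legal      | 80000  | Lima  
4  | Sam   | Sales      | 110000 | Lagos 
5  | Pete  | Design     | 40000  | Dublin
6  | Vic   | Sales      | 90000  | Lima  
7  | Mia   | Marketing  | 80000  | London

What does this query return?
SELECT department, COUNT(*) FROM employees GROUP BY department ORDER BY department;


Assigning each row to its department group:
  Bob -> Sales
  Grace -> Marketing
  Eve -> Legal
  Sam -> Sales
  Pete -> Design
  Vic -> Sales
  Mia -> Marketing


4 groups:
Design, 1
Legal, 1
Marketing, 2
Sales, 3


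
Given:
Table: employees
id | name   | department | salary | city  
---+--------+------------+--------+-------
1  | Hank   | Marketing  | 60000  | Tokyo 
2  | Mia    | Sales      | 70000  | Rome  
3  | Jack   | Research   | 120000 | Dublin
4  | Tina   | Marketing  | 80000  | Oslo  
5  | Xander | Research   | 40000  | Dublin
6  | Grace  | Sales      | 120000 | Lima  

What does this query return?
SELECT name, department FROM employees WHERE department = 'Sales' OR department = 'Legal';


Filtering: department = 'Sales' OR 'Legal'
Matching: 2 rows

2 rows:
Mia, Sales
Grace, Sales


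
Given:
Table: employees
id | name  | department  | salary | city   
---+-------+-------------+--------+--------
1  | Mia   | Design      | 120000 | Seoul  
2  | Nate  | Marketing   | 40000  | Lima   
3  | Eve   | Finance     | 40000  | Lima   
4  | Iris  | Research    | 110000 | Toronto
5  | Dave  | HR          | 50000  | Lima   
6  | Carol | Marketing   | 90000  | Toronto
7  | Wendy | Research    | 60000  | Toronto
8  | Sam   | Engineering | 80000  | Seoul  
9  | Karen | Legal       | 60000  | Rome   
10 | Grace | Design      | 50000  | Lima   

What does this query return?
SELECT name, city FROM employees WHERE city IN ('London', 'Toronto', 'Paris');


Filtering: city IN ('London', 'Toronto', 'Paris')
Matching: 3 rows

3 rows:
Iris, Toronto
Carol, Toronto
Wendy, Toronto


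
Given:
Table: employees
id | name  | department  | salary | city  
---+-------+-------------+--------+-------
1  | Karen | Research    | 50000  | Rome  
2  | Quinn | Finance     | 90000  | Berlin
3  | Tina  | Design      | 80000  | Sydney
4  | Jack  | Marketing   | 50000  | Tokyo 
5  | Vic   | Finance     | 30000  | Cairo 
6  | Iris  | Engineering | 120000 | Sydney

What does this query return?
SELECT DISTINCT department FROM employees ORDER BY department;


All 'department' values (row order): Research, Finance, Design, Marketing, Finance, Engineering
Removing duplicates leaves 5 unique value(s).

5 values:
Design
Engineering
Finance
Marketing
Research


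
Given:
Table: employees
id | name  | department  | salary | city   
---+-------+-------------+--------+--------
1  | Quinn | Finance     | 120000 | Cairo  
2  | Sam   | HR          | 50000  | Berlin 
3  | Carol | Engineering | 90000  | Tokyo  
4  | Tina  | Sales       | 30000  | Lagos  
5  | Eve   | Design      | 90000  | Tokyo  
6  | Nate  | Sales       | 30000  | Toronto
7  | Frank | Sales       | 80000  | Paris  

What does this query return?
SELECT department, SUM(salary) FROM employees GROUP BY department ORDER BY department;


Summing salary within each department:
  Design: 90000 = 90000
  Engineering: 90000 = 90000
  Finance: 120000 = 120000
  HR: 50000 = 50000
  Sales: 30000 + 30000 + 80000 = 140000


5 groups:
Design, 90000
Engineering, 90000
Finance, 120000
HR, 50000
Sales, 140000


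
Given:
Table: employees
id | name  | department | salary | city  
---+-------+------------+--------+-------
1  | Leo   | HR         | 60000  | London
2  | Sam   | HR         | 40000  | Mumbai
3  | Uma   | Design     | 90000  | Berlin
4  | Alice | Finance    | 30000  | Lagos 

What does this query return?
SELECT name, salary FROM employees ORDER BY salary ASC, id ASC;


Sorting by salary ASC, then id ASC for ties

4 rows:
Alice, 30000
Sam, 40000
Leo, 60000
Uma, 90000


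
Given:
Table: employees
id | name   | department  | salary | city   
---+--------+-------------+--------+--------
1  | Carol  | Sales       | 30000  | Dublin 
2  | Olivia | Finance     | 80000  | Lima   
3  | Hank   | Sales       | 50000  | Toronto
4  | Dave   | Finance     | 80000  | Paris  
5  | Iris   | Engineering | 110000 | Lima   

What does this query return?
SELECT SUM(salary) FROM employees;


SUM(salary) = 30000 + 80000 + 50000 + 80000 + 110000 = 350000

350000


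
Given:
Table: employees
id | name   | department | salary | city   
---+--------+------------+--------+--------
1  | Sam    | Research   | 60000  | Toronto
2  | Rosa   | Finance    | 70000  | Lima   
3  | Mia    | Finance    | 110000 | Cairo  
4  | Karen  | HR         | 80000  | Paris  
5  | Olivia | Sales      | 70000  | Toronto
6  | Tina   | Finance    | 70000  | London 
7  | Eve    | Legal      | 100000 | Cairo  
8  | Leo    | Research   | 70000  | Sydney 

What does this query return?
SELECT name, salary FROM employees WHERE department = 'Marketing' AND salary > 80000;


Filtering: department = 'Marketing' AND salary > 80000
Matching: 0 rows

Empty result set (0 rows)


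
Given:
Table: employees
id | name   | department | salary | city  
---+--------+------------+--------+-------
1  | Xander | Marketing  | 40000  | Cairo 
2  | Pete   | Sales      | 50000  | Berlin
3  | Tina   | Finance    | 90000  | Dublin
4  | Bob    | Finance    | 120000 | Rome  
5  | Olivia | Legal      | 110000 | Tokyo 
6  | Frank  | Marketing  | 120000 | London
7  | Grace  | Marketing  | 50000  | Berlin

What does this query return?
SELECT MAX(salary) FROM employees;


Salaries: 40000, 50000, 90000, 120000, 110000, 120000, 50000
MAX = 120000

120000


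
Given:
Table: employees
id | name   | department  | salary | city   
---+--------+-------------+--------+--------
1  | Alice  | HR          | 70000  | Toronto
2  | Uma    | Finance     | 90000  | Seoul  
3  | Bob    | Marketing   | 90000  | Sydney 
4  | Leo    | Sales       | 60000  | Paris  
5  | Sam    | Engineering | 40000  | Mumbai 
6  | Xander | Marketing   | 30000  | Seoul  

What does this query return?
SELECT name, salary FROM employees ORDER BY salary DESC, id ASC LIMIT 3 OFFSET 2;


Sort by salary DESC (id ASC tiebreak), then skip 2 and take 3
Rows 3 through 5

3 rows:
Alice, 70000
Leo, 60000
Sam, 40000


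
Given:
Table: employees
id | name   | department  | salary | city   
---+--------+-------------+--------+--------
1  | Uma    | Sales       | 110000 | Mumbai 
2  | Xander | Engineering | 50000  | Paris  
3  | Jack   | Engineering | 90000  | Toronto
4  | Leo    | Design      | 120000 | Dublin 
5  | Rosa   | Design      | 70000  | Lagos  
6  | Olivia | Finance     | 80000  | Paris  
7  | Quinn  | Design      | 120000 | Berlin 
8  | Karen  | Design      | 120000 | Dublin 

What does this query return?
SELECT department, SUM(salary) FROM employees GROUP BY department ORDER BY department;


Summing salary within each department:
  Design: 120000 + 70000 + 120000 + 120000 = 430000
  Engineering: 50000 + 90000 = 140000
  Finance: 80000 = 80000
  Sales: 110000 = 110000


4 groups:
Design, 430000
Engineering, 140000
Finance, 80000
Sales, 110000


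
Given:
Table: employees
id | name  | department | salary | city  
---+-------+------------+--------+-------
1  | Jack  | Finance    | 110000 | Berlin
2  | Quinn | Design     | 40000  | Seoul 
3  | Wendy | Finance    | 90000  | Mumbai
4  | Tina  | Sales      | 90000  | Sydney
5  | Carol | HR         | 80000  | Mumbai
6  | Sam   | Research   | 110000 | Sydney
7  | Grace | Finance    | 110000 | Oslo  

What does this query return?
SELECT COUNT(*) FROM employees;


COUNT(*) counts all rows

7


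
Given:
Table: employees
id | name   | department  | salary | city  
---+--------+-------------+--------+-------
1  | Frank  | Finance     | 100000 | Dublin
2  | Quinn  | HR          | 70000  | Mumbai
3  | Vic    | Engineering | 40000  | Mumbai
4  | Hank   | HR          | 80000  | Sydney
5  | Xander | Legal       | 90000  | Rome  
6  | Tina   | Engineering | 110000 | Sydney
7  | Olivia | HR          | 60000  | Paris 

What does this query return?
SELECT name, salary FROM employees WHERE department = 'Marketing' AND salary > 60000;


Filtering: department = 'Marketing' AND salary > 60000
Matching: 0 rows

Empty result set (0 rows)


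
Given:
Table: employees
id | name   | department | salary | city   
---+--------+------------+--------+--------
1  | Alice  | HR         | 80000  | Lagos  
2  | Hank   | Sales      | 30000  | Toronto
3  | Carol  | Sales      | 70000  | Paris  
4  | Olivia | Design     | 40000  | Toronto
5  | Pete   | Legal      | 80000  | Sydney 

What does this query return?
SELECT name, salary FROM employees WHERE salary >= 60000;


Filtering: salary >= 60000
Matching: 3 rows

3 rows:
Alice, 80000
Carol, 70000
Pete, 80000


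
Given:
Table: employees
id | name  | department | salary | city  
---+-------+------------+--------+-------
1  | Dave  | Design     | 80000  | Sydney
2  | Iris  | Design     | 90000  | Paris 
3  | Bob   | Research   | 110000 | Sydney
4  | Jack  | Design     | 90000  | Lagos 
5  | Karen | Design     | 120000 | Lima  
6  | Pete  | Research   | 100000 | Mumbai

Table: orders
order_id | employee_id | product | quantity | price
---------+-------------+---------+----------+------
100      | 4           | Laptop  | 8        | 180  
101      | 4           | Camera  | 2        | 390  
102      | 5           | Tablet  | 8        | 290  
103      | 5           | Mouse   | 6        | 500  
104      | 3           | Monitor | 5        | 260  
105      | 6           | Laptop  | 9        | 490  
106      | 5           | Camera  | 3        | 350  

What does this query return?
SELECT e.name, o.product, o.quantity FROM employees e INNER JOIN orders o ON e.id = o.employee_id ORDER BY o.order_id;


Joining employees.id = orders.employee_id:
  employee Jack (id=4) -> order Laptop
  employee Jack (id=4) -> order Camera
  employee Karen (id=5) -> order Tablet
  employee Karen (id=5) -> order Mouse
  employee Bob (id=3) -> order Monitor
  employee Pete (id=6) -> order Laptop
  employee Karen (id=5) -> order Camera


7 rows:
Jack, Laptop, 8
Jack, Camera, 2
Karen, Tablet, 8
Karen, Mouse, 6
Bob, Monitor, 5
Pete, Laptop, 9
Karen, Camera, 3


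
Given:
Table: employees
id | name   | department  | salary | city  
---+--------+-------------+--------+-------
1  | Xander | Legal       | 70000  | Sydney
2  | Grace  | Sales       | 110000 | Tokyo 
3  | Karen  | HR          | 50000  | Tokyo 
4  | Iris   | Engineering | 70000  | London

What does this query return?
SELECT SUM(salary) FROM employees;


SUM(salary) = 70000 + 110000 + 50000 + 70000 = 300000

300000


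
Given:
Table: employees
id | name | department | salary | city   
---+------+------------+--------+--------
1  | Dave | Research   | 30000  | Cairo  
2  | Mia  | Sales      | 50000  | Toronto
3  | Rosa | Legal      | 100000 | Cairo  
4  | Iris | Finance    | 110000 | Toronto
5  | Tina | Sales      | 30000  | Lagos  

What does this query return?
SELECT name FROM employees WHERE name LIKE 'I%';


LIKE 'I%' matches names starting with 'I'
Matching: 1

1 rows:
Iris


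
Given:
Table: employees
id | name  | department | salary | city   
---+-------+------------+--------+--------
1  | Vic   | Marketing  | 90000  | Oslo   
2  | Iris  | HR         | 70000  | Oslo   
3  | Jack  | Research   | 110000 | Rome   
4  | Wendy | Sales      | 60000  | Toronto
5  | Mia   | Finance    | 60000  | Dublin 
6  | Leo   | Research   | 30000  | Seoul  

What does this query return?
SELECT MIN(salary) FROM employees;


Salaries: 90000, 70000, 110000, 60000, 60000, 30000
MIN = 30000

30000


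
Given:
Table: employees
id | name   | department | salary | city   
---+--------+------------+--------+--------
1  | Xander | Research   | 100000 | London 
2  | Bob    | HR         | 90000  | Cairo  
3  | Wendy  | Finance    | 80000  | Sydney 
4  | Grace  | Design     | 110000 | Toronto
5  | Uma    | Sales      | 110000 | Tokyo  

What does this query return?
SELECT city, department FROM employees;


Projecting columns: city, department

5 rows:
London, Research
Cairo, HR
Sydney, Finance
Toronto, Design
Tokyo, Sales


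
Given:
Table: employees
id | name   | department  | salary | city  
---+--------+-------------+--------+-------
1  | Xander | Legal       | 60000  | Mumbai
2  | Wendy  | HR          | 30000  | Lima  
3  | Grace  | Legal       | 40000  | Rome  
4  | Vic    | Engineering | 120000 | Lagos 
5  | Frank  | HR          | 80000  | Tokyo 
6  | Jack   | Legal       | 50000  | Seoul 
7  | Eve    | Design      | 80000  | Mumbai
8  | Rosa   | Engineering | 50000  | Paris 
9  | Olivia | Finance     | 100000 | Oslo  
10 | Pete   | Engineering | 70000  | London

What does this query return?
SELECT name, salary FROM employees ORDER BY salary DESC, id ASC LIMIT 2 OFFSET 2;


Sort by salary DESC (id ASC tiebreak), then skip 2 and take 2
Rows 3 through 4

2 rows:
Frank, 80000
Eve, 80000


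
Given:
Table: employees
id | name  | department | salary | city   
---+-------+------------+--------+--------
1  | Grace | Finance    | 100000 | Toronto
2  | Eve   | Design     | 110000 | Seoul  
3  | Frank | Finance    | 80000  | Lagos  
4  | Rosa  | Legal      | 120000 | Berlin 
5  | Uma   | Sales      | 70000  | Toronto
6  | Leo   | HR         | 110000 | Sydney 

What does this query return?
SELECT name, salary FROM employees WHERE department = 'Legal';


Filtering: department = 'Legal'
Matching rows: 1

1 rows:
Rosa, 120000


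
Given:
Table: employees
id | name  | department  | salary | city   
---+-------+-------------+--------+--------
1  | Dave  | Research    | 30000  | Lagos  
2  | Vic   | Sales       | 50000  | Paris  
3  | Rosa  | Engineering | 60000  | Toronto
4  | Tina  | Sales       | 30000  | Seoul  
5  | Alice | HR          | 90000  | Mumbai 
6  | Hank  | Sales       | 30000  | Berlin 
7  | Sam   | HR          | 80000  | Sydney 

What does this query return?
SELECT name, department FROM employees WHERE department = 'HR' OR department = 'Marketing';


Filtering: department = 'HR' OR 'Marketing'
Matching: 2 rows

2 rows:
Alice, HR
Sam, HR


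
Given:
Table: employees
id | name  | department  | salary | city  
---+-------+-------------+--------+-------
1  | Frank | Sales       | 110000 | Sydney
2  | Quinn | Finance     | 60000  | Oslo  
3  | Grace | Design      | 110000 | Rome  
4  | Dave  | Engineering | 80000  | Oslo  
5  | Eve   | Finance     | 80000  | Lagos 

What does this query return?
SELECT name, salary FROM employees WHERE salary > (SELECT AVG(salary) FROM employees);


Subquery: AVG(salary) = 88000.0
Filtering: salary > 88000.0
  Frank (110000) -> MATCH
  Grace (110000) -> MATCH


2 rows:
Frank, 110000
Grace, 110000
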